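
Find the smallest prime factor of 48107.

73

48107 is odd.
Digit sum 20, not divisible by 3.
Ends in 7: not divisible by 5.
7: 48107 = 7·6872 + 3
11: 48107 = 11·4373 + 4
13: 48107 = 13·3700 + 7
17: 48107 = 17·2829 + 14
19: 48107 = 19·2531 + 18
23: 48107 = 23·2091 + 14
29: 48107 = 29·1658 + 25
31: 48107 = 31·1551 + 26
37: 48107 = 37·1300 + 7
41: 48107 = 41·1173 + 14
43: 48107 = 43·1118 + 33
47: 48107 = 47·1023 + 26
53: 48107 = 53·907 + 36
59: 48107 = 59·815 + 22
61: 48107 = 61·788 + 39
67: 48107 = 67·718 + 1
71: 48107 = 71·677 + 40
73: 48107 = 73·659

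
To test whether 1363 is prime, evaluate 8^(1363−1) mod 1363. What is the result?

573

8^1 ≡ 8 (mod 1363)
8^2 ≡ 8^2 = 64 ≡ 64 (mod 1363)
8^4 ≡ 64^2 = 4096 ≡ 7 (mod 1363)
8^8 ≡ 7^2 = 49 ≡ 49 (mod 1363)
8^16 ≡ 49^2 = 2401 ≡ 1038 (mod 1363)
8^32 ≡ 1038^2 = 1077444 ≡ 674 (mod 1363)
8^64 ≡ 674^2 = 454276 ≡ 397 (mod 1363)
8^128 ≡ 397^2 = 157609 ≡ 864 (mod 1363)
8^256 ≡ 864^2 = 746496 ≡ 935 (mod 1363)
8^512 ≡ 935^2 = 874225 ≡ 542 (mod 1363)
8^1024 ≡ 542^2 = 293764 ≡ 719 (mod 1363)
1362 = 1024 + 256 + 64 + 16 + 2 in binary powers of 2.
So 8^1362 ≡ 719 · 935 · 397 · 1038 · 64 ≡ 573 (mod 1363).
Since 573 ≠ 1, base 8 is a Fermat witness: 1363 is composite.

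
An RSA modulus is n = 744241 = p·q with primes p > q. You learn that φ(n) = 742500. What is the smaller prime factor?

φ(n) = (p−1)(q−1) = n − (p+q) + 1, so p + q = 744241 − 742500 + 1 = 1742.
p and q are the roots of t² − 1742t + 744241 = 0.
Discriminant: 1742² − 4·744241 = 3034564 − 2976964 = 57600; √57600 = 240.
q = (1742 − 240)/2 = 751, p = (1742 + 240)/2 = 991.
Check: 751 · 991 = 744241.

751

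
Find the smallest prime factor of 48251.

48251 is odd.
Digit sum 20, not divisible by 3.
Ends in 1: not divisible by 5.
7: 48251 = 7·6893

7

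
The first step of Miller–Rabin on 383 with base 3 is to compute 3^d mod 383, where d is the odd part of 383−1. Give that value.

383 − 1 = 382 = 2^1 · 191, so d = 191.
3^1 ≡ 3 (mod 383)
3^2 ≡ 3^2 = 9 ≡ 9 (mod 383)
3^4 ≡ 9^2 = 81 ≡ 81 (mod 383)
3^8 ≡ 81^2 = 6561 ≡ 50 (mod 383)
3^16 ≡ 50^2 = 2500 ≡ 202 (mod 383)
3^32 ≡ 202^2 = 40804 ≡ 206 (mod 383)
3^64 ≡ 206^2 = 42436 ≡ 306 (mod 383)
3^128 ≡ 306^2 = 93636 ≡ 184 (mod 383)
191 = 128 + 32 + 16 + 8 + 4 + 2 + 1 in binary powers of 2.
So 3^191 ≡ 184 · 206 · 202 · 50 · 81 · 9 · 3 ≡ 1 (mod 383).
Since 3^d ≡ 1 (mod 383), base 3 does not prove 383 composite.

1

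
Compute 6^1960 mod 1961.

1444

6^1 ≡ 6 (mod 1961)
6^2 ≡ 6^2 = 36 ≡ 36 (mod 1961)
6^4 ≡ 36^2 = 1296 ≡ 1296 (mod 1961)
6^8 ≡ 1296^2 = 1679616 ≡ 1000 (mod 1961)
6^16 ≡ 1000^2 = 1000000 ≡ 1851 (mod 1961)
6^32 ≡ 1851^2 = 3426201 ≡ 334 (mod 1961)
6^64 ≡ 334^2 = 111556 ≡ 1740 (mod 1961)
6^128 ≡ 1740^2 = 3027600 ≡ 1777 (mod 1961)
6^256 ≡ 1777^2 = 3157729 ≡ 519 (mod 1961)
6^512 ≡ 519^2 = 269361 ≡ 704 (mod 1961)
6^1024 ≡ 704^2 = 495616 ≡ 1444 (mod 1961)
1960 = 1024 + 512 + 256 + 128 + 32 + 8 in binary powers of 2.
So 6^1960 ≡ 1444 · 704 · 519 · 1777 · 334 · 1000 ≡ 1444 (mod 1961).
Since 1444 ≠ 1, base 6 is a Fermat witness: 1961 is composite.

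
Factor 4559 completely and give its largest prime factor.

4559 = 47 · 97
97 is prime.
So 4559 = 47 · 97; the largest prime factor is 97.

97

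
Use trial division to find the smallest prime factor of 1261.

13

1261 is odd.
Digit sum 10, not divisible by 3.
Ends in 1: not divisible by 5.
7: 1261 = 7·180 + 1
11: 1261 = 11·114 + 7
13: 1261 = 13·97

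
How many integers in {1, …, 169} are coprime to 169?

156

Factor: 169 = 13^2.
φ(169) = 13^1·(13−1) = 156.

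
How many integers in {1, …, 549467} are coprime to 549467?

528264

Factor: 549467 = 59 · 67 · 139.
φ(549467) = (59−1) · (67−1) · (139−1) = 58 · 66 · 138 = 528264.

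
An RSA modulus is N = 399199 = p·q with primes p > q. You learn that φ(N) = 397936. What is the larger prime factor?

φ(n) = (p−1)(q−1) = n − (p+q) + 1, so p + q = 399199 − 397936 + 1 = 1264.
p and q are the roots of t² − 1264t + 399199 = 0.
Discriminant: 1264² − 4·399199 = 1597696 − 1596796 = 900; √900 = 30.
q = (1264 − 30)/2 = 617, p = (1264 + 30)/2 = 647.
Check: 617 · 647 = 399199.

647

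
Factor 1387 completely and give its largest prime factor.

1387 = 19 · 73
73 is prime.
So 1387 = 19 · 73; the largest prime factor is 73.

73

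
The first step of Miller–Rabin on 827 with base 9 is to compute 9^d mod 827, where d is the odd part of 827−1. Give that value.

827 − 1 = 826 = 2^1 · 413, so d = 413.
9^1 ≡ 9 (mod 827)
9^2 ≡ 9^2 = 81 ≡ 81 (mod 827)
9^4 ≡ 81^2 = 6561 ≡ 772 (mod 827)
9^8 ≡ 772^2 = 595984 ≡ 544 (mod 827)
9^16 ≡ 544^2 = 295936 ≡ 697 (mod 827)
9^32 ≡ 697^2 = 485809 ≡ 360 (mod 827)
9^64 ≡ 360^2 = 129600 ≡ 588 (mod 827)
9^128 ≡ 588^2 = 345744 ≡ 58 (mod 827)
9^256 ≡ 58^2 = 3364 ≡ 56 (mod 827)
413 = 256 + 128 + 16 + 8 + 4 + 1 in binary powers of 2.
So 9^413 ≡ 56 · 58 · 697 · 544 · 772 · 9 ≡ 1 (mod 827).
Since 9^d ≡ 1 (mod 827), base 9 does not prove 827 composite.

1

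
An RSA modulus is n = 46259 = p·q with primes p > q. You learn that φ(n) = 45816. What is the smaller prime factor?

φ(n) = (p−1)(q−1) = n − (p+q) + 1, so p + q = 46259 − 45816 + 1 = 444.
p and q are the roots of t² − 444t + 46259 = 0.
Discriminant: 444² − 4·46259 = 197136 − 185036 = 12100; √12100 = 110.
q = (444 − 110)/2 = 167, p = (444 + 110)/2 = 277.
Check: 167 · 277 = 46259.

167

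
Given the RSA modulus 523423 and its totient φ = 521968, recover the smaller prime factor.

647

φ(n) = (p−1)(q−1) = n − (p+q) + 1, so p + q = 523423 − 521968 + 1 = 1456.
p and q are the roots of t² − 1456t + 523423 = 0.
Discriminant: 1456² − 4·523423 = 2119936 − 2093692 = 26244; √26244 = 162.
q = (1456 − 162)/2 = 647, p = (1456 + 162)/2 = 809.
Check: 647 · 809 = 523423.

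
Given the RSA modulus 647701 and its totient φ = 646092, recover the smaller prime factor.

787

φ(n) = (p−1)(q−1) = n − (p+q) + 1, so p + q = 647701 − 646092 + 1 = 1610.
p and q are the roots of t² − 1610t + 647701 = 0.
Discriminant: 1610² − 4·647701 = 2592100 − 2590804 = 1296; √1296 = 36.
q = (1610 − 36)/2 = 787, p = (1610 + 36)/2 = 823.
Check: 787 · 823 = 647701.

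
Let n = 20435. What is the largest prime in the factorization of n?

20435 = 5 · 4087
4087 = 61 · 67
67 is prime.
So 20435 = 5 · 61 · 67; the largest prime factor is 67.

67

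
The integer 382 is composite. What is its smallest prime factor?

382 is even: 2 divides it.

2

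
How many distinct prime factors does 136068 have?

5

136068 = 2^2 · 34017
34017 = 3 · 11339
11339 = 17 · 667
667 = 23 · 29
136068 = 2^2 · 3 · 17 · 23 · 29, which has 5 distinct prime factors.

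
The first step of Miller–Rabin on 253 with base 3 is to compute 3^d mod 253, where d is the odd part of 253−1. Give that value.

236

253 − 1 = 252 = 2^2 · 63, so d = 63.
3^1 ≡ 3 (mod 253)
3^2 ≡ 3^2 = 9 ≡ 9 (mod 253)
3^4 ≡ 9^2 = 81 ≡ 81 (mod 253)
3^8 ≡ 81^2 = 6561 ≡ 236 (mod 253)
3^16 ≡ 236^2 = 55696 ≡ 36 (mod 253)
3^32 ≡ 36^2 = 1296 ≡ 31 (mod 253)
63 = 32 + 16 + 8 + 4 + 2 + 1 in binary powers of 2.
So 3^63 ≡ 31 · 36 · 236 · 81 · 9 · 3 ≡ 236 (mod 253).
Squaring chain: 236 → 36; never reaches −1, so base 3 is a Miller–Rabin witness that 253 is composite.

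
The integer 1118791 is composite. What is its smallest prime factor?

1118791 is odd.
Digit sum 28, not divisible by 3.
Ends in 1: not divisible by 5.
7: 1118791 = 7·159827 + 2
11: 1118791 = 11·101708 + 3
13: 1118791 = 13·86060 + 11
17: 1118791 = 17·65811 + 4
19: 1118791 = 19·58883 + 14
23: 1118791 = 23·48643 + 2
29: 1118791 = 29·38579

29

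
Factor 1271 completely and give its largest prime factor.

1271 = 31 · 41
41 is prime.
So 1271 = 31 · 41; the largest prime factor is 41.

41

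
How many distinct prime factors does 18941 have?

18941 = 13 · 1457
1457 = 31 · 47
18941 = 13 · 31 · 47, which has 3 distinct prime factors.

3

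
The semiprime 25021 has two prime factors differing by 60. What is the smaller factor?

Since p = q + 60, we have 25021 = q(q + 60), so q² + 60q − 25021 = 0.
Discriminant: 60² + 4·25021 = 3600 + 100084 = 103684; √103684 = 322.
q = (−60 + 322)/2 = 131, and p = q + 60 = 191.
Check: 131 · 191 = 25021.

131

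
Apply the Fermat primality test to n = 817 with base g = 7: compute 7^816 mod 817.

1

7^1 ≡ 7 (mod 817)
7^2 ≡ 7^2 = 49 ≡ 49 (mod 817)
7^4 ≡ 49^2 = 2401 ≡ 767 (mod 817)
7^8 ≡ 767^2 = 588289 ≡ 49 (mod 817)
7^16 ≡ 49^2 = 2401 ≡ 767 (mod 817)
7^32 ≡ 767^2 = 588289 ≡ 49 (mod 817)
7^64 ≡ 49^2 = 2401 ≡ 767 (mod 817)
7^128 ≡ 767^2 = 588289 ≡ 49 (mod 817)
7^256 ≡ 49^2 = 2401 ≡ 767 (mod 817)
7^512 ≡ 767^2 = 588289 ≡ 49 (mod 817)
816 = 512 + 256 + 32 + 16 in binary powers of 2.
So 7^816 ≡ 49 · 767 · 49 · 767 ≡ 1 (mod 817).
Since the result is 1, base 7 gives no evidence that 817 is composite.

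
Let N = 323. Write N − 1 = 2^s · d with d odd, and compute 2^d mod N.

323 − 1 = 322 = 2^1 · 161, so d = 161.
2^1 ≡ 2 (mod 323)
2^2 ≡ 2^2 = 4 ≡ 4 (mod 323)
2^4 ≡ 4^2 = 16 ≡ 16 (mod 323)
2^8 ≡ 16^2 = 256 ≡ 256 (mod 323)
2^16 ≡ 256^2 = 65536 ≡ 290 (mod 323)
2^32 ≡ 290^2 = 84100 ≡ 120 (mod 323)
2^64 ≡ 120^2 = 14400 ≡ 188 (mod 323)
2^128 ≡ 188^2 = 35344 ≡ 137 (mod 323)
161 = 128 + 32 + 1 in binary powers of 2.
So 2^161 ≡ 137 · 120 · 2 ≡ 257 (mod 323).
Squaring chain: 257; never reaches −1, so base 2 is a Miller–Rabin witness that 323 is composite.

257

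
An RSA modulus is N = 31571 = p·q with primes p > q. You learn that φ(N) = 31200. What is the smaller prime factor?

131

φ(n) = (p−1)(q−1) = n − (p+q) + 1, so p + q = 31571 − 31200 + 1 = 372.
p and q are the roots of t² − 372t + 31571 = 0.
Discriminant: 372² − 4·31571 = 138384 − 126284 = 12100; √12100 = 110.
q = (372 − 110)/2 = 131, p = (372 + 110)/2 = 241.
Check: 131 · 241 = 31571.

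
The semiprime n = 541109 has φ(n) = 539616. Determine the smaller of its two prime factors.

φ(n) = (p−1)(q−1) = n − (p+q) + 1, so p + q = 541109 − 539616 + 1 = 1494.
p and q are the roots of t² − 1494t + 541109 = 0.
Discriminant: 1494² − 4·541109 = 2232036 − 2164436 = 67600; √67600 = 260.
q = (1494 − 260)/2 = 617, p = (1494 + 260)/2 = 877.
Check: 617 · 877 = 541109.

617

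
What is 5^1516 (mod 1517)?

1513

5^1 ≡ 5 (mod 1517)
5^2 ≡ 5^2 = 25 ≡ 25 (mod 1517)
5^4 ≡ 25^2 = 625 ≡ 625 (mod 1517)
5^8 ≡ 625^2 = 390625 ≡ 756 (mod 1517)
5^16 ≡ 756^2 = 571536 ≡ 1144 (mod 1517)
5^32 ≡ 1144^2 = 1308736 ≡ 1082 (mod 1517)
5^64 ≡ 1082^2 = 1170724 ≡ 1117 (mod 1517)
5^128 ≡ 1117^2 = 1247689 ≡ 715 (mod 1517)
5^256 ≡ 715^2 = 511225 ≡ 1513 (mod 1517)
5^512 ≡ 1513^2 = 2289169 ≡ 16 (mod 1517)
5^1024 ≡ 16^2 = 256 ≡ 256 (mod 1517)
1516 = 1024 + 256 + 128 + 64 + 32 + 8 + 4 in binary powers of 2.
So 5^1516 ≡ 256 · 1513 · 715 · 1117 · 1082 · 756 · 625 ≡ 1513 (mod 1517).
Since 1513 ≠ 1, base 5 is a Fermat witness: 1517 is composite.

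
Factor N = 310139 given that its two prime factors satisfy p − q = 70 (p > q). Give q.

523

Since p = q + 70, we have 310139 = q(q + 70), so q² + 70q − 310139 = 0.
Discriminant: 70² + 4·310139 = 4900 + 1240556 = 1245456; √1245456 = 1116.
q = (−70 + 1116)/2 = 523, and p = q + 70 = 593.
Check: 523 · 593 = 310139.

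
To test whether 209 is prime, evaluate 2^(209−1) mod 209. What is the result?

2^1 ≡ 2 (mod 209)
2^2 ≡ 2^2 = 4 ≡ 4 (mod 209)
2^4 ≡ 4^2 = 16 ≡ 16 (mod 209)
2^8 ≡ 16^2 = 256 ≡ 47 (mod 209)
2^16 ≡ 47^2 = 2209 ≡ 119 (mod 209)
2^32 ≡ 119^2 = 14161 ≡ 158 (mod 209)
2^64 ≡ 158^2 = 24964 ≡ 93 (mod 209)
2^128 ≡ 93^2 = 8649 ≡ 80 (mod 209)
208 = 128 + 64 + 16 in binary powers of 2.
So 2^208 ≡ 80 · 93 · 119 ≡ 36 (mod 209).
Since 36 ≠ 1, base 2 is a Fermat witness: 209 is composite.

36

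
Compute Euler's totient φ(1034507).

1000480

Factor: 1034507 = 53 · 131 · 149.
φ(1034507) = (53−1) · (131−1) · (149−1) = 52 · 130 · 148 = 1000480.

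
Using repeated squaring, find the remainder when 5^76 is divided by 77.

16

5^1 ≡ 5 (mod 77)
5^2 ≡ 5^2 = 25 ≡ 25 (mod 77)
5^4 ≡ 25^2 = 625 ≡ 9 (mod 77)
5^8 ≡ 9^2 = 81 ≡ 4 (mod 77)
5^16 ≡ 4^2 = 16 ≡ 16 (mod 77)
5^32 ≡ 16^2 = 256 ≡ 25 (mod 77)
5^64 ≡ 25^2 = 625 ≡ 9 (mod 77)
76 = 64 + 8 + 4 in binary powers of 2.
So 5^76 ≡ 9 · 4 · 9 ≡ 16 (mod 77).
Since 16 ≠ 1, base 5 is a Fermat witness: 77 is composite.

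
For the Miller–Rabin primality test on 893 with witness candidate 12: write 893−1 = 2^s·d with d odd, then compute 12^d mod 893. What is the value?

893 − 1 = 892 = 2^2 · 223, so d = 223.
12^1 ≡ 12 (mod 893)
12^2 ≡ 12^2 = 144 ≡ 144 (mod 893)
12^4 ≡ 144^2 = 20736 ≡ 197 (mod 893)
12^8 ≡ 197^2 = 38809 ≡ 410 (mod 893)
12^16 ≡ 410^2 = 168100 ≡ 216 (mod 893)
12^32 ≡ 216^2 = 46656 ≡ 220 (mod 893)
12^64 ≡ 220^2 = 48400 ≡ 178 (mod 893)
12^128 ≡ 178^2 = 31684 ≡ 429 (mod 893)
223 = 128 + 64 + 16 + 8 + 4 + 2 + 1 in binary powers of 2.
So 12^223 ≡ 429 · 178 · 216 · 410 · 197 · 144 · 12 ≡ 639 (mod 893).
Squaring chain: 639 → 220; never reaches −1, so base 12 is a Miller–Rabin witness that 893 is composite.

639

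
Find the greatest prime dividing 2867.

61

2867 = 47 · 61
61 is prime.
So 2867 = 47 · 61; the largest prime factor is 61.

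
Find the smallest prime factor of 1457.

31

1457 is odd.
Digit sum 17, not divisible by 3.
Ends in 7: not divisible by 5.
7: 1457 = 7·208 + 1
11: 1457 = 11·132 + 5
13: 1457 = 13·112 + 1
17: 1457 = 17·85 + 12
19: 1457 = 19·76 + 13
23: 1457 = 23·63 + 8
29: 1457 = 29·50 + 7
31: 1457 = 31·47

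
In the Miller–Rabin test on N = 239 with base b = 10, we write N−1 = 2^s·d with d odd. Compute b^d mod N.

1

239 − 1 = 238 = 2^1 · 119, so d = 119.
10^1 ≡ 10 (mod 239)
10^2 ≡ 10^2 = 100 ≡ 100 (mod 239)
10^4 ≡ 100^2 = 10000 ≡ 201 (mod 239)
10^8 ≡ 201^2 = 40401 ≡ 10 (mod 239)
10^16 ≡ 10^2 = 100 ≡ 100 (mod 239)
10^32 ≡ 100^2 = 10000 ≡ 201 (mod 239)
10^64 ≡ 201^2 = 40401 ≡ 10 (mod 239)
119 = 64 + 32 + 16 + 4 + 2 + 1 in binary powers of 2.
So 10^119 ≡ 10 · 201 · 100 · 201 · 100 · 10 ≡ 1 (mod 239).
Since 10^d ≡ 1 (mod 239), base 10 does not prove 239 composite.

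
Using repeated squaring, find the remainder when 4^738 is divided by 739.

1

4^1 ≡ 4 (mod 739)
4^2 ≡ 4^2 = 16 ≡ 16 (mod 739)
4^4 ≡ 16^2 = 256 ≡ 256 (mod 739)
4^8 ≡ 256^2 = 65536 ≡ 504 (mod 739)
4^16 ≡ 504^2 = 254016 ≡ 539 (mod 739)
4^32 ≡ 539^2 = 290521 ≡ 94 (mod 739)
4^64 ≡ 94^2 = 8836 ≡ 707 (mod 739)
4^128 ≡ 707^2 = 499849 ≡ 285 (mod 739)
4^256 ≡ 285^2 = 81225 ≡ 674 (mod 739)
4^512 ≡ 674^2 = 454276 ≡ 530 (mod 739)
738 = 512 + 128 + 64 + 32 + 2 in binary powers of 2.
So 4^738 ≡ 530 · 285 · 707 · 94 · 16 ≡ 1 (mod 739).
Since the result is 1, base 4 gives no evidence that 739 is composite.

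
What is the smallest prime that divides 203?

7

203 is odd.
Digit sum 5, not divisible by 3.
Ends in 3: not divisible by 5.
7: 203 = 7·29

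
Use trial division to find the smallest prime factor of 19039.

19039 is odd.
Digit sum 22, not divisible by 3.
Ends in 9: not divisible by 5.
7: 19039 = 7·2719 + 6
11: 19039 = 11·1730 + 9
13: 19039 = 13·1464 + 7
17: 19039 = 17·1119 + 16
19: 19039 = 19·1002 + 1
23: 19039 = 23·827 + 18
29: 19039 = 29·656 + 15
31: 19039 = 31·614 + 5
37: 19039 = 37·514 + 21
41: 19039 = 41·464 + 15
43: 19039 = 43·442 + 33
47: 19039 = 47·405 + 4
53: 19039 = 53·359 + 12
59: 19039 = 59·322 + 41
61: 19039 = 61·312 + 7
67: 19039 = 67·284 + 11
71: 19039 = 71·268 + 11
73: 19039 = 73·260 + 59
79: 19039 = 79·241

79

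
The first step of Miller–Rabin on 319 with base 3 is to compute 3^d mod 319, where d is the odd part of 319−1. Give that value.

279

319 − 1 = 318 = 2^1 · 159, so d = 159.
3^1 ≡ 3 (mod 319)
3^2 ≡ 3^2 = 9 ≡ 9 (mod 319)
3^4 ≡ 9^2 = 81 ≡ 81 (mod 319)
3^8 ≡ 81^2 = 6561 ≡ 181 (mod 319)
3^16 ≡ 181^2 = 32761 ≡ 223 (mod 319)
3^32 ≡ 223^2 = 49729 ≡ 284 (mod 319)
3^64 ≡ 284^2 = 80656 ≡ 268 (mod 319)
3^128 ≡ 268^2 = 71824 ≡ 49 (mod 319)
159 = 128 + 16 + 8 + 4 + 2 + 1 in binary powers of 2.
So 3^159 ≡ 49 · 223 · 181 · 81 · 9 · 3 ≡ 279 (mod 319).
Squaring chain: 279; never reaches −1, so base 3 is a Miller–Rabin witness that 319 is composite.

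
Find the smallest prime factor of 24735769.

79

24735769 is odd.
Digit sum 43, not divisible by 3.
Ends in 9: not divisible by 5.
7: 24735769 = 7·3533681 + 2
11: 24735769 = 11·2248706 + 3
13: 24735769 = 13·1902751 + 6
17: 24735769 = 17·1455045 + 4
19: 24735769 = 19·1301882 + 11
23: 24735769 = 23·1075468 + 5
29: 24735769 = 29·852957 + 16
31: 24735769 = 31·797928 + 1
37: 24735769 = 37·668534 + 11
41: 24735769 = 41·603311 + 18
43: 24735769 = 43·575250 + 19
47: 24735769 = 47·526292 + 45
53: 24735769 = 53·466712 + 33
59: 24735769 = 59·419250 + 19
61: 24735769 = 61·405504 + 25
67: 24735769 = 67·369190 + 39
71: 24735769 = 71·348391 + 8
73: 24735769 = 73·338846 + 11
79: 24735769 = 79·313111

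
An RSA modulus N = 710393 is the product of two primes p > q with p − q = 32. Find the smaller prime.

827

Since p = q + 32, we have 710393 = q(q + 32), so q² + 32q − 710393 = 0.
Discriminant: 32² + 4·710393 = 1024 + 2841572 = 2842596; √2842596 = 1686.
q = (−32 + 1686)/2 = 827, and p = q + 32 = 859.
Check: 827 · 859 = 710393.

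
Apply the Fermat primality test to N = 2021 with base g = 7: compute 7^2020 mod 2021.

7^1 ≡ 7 (mod 2021)
7^2 ≡ 7^2 = 49 ≡ 49 (mod 2021)
7^4 ≡ 49^2 = 2401 ≡ 380 (mod 2021)
7^8 ≡ 380^2 = 144400 ≡ 909 (mod 2021)
7^16 ≡ 909^2 = 826281 ≡ 1713 (mod 2021)
7^32 ≡ 1713^2 = 2934369 ≡ 1898 (mod 2021)
7^64 ≡ 1898^2 = 3602404 ≡ 982 (mod 2021)
7^128 ≡ 982^2 = 964324 ≡ 307 (mod 2021)
7^256 ≡ 307^2 = 94249 ≡ 1283 (mod 2021)
7^512 ≡ 1283^2 = 1646089 ≡ 995 (mod 2021)
7^1024 ≡ 995^2 = 990025 ≡ 1756 (mod 2021)
2020 = 1024 + 512 + 256 + 128 + 64 + 32 + 4 in binary powers of 2.
So 7^2020 ≡ 1756 · 995 · 1283 · 307 · 982 · 1898 · 380 ≡ 294 (mod 2021).
Since 294 ≠ 1, base 7 is a Fermat witness: 2021 is composite.

294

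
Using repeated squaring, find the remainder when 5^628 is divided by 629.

404

5^1 ≡ 5 (mod 629)
5^2 ≡ 5^2 = 25 ≡ 25 (mod 629)
5^4 ≡ 25^2 = 625 ≡ 625 (mod 629)
5^8 ≡ 625^2 = 390625 ≡ 16 (mod 629)
5^16 ≡ 16^2 = 256 ≡ 256 (mod 629)
5^32 ≡ 256^2 = 65536 ≡ 120 (mod 629)
5^64 ≡ 120^2 = 14400 ≡ 562 (mod 629)
5^128 ≡ 562^2 = 315844 ≡ 86 (mod 629)
5^256 ≡ 86^2 = 7396 ≡ 477 (mod 629)
5^512 ≡ 477^2 = 227529 ≡ 460 (mod 629)
628 = 512 + 64 + 32 + 16 + 4 in binary powers of 2.
So 5^628 ≡ 460 · 562 · 120 · 256 · 625 ≡ 404 (mod 629).
Since 404 ≠ 1, base 5 is a Fermat witness: 629 is composite.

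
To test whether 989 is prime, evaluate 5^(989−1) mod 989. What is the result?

81

5^1 ≡ 5 (mod 989)
5^2 ≡ 5^2 = 25 ≡ 25 (mod 989)
5^4 ≡ 25^2 = 625 ≡ 625 (mod 989)
5^8 ≡ 625^2 = 390625 ≡ 959 (mod 989)
5^16 ≡ 959^2 = 919681 ≡ 900 (mod 989)
5^32 ≡ 900^2 = 810000 ≡ 9 (mod 989)
5^64 ≡ 9^2 = 81 ≡ 81 (mod 989)
5^128 ≡ 81^2 = 6561 ≡ 627 (mod 989)
5^256 ≡ 627^2 = 393129 ≡ 496 (mod 989)
5^512 ≡ 496^2 = 246016 ≡ 744 (mod 989)
988 = 512 + 256 + 128 + 64 + 16 + 8 + 4 in binary powers of 2.
So 5^988 ≡ 744 · 496 · 627 · 81 · 900 · 959 · 625 ≡ 81 (mod 989).
Since 81 ≠ 1, base 5 is a Fermat witness: 989 is composite.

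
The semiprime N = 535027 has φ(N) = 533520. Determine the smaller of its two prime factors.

571

φ(n) = (p−1)(q−1) = n − (p+q) + 1, so p + q = 535027 − 533520 + 1 = 1508.
p and q are the roots of t² − 1508t + 535027 = 0.
Discriminant: 1508² − 4·535027 = 2274064 − 2140108 = 133956; √133956 = 366.
q = (1508 − 366)/2 = 571, p = (1508 + 366)/2 = 937.
Check: 571 · 937 = 535027.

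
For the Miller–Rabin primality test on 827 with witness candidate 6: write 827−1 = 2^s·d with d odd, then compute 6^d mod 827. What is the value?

827 − 1 = 826 = 2^1 · 413, so d = 413.
6^1 ≡ 6 (mod 827)
6^2 ≡ 6^2 = 36 ≡ 36 (mod 827)
6^4 ≡ 36^2 = 1296 ≡ 469 (mod 827)
6^8 ≡ 469^2 = 219961 ≡ 806 (mod 827)
6^16 ≡ 806^2 = 649636 ≡ 441 (mod 827)
6^32 ≡ 441^2 = 194481 ≡ 136 (mod 827)
6^64 ≡ 136^2 = 18496 ≡ 302 (mod 827)
6^128 ≡ 302^2 = 91204 ≡ 234 (mod 827)
6^256 ≡ 234^2 = 54756 ≡ 174 (mod 827)
413 = 256 + 128 + 16 + 8 + 4 + 1 in binary powers of 2.
So 6^413 ≡ 174 · 234 · 441 · 806 · 469 · 6 ≡ 826 (mod 827).
Since 6^d ≡ 826 (mod 827), base 6 does not prove 827 composite.

826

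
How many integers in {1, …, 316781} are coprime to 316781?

301392

Factor: 316781 = 43 · 53 · 139.
φ(316781) = (43−1) · (53−1) · (139−1) = 42 · 52 · 138 = 301392.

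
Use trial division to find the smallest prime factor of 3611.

23

3611 is odd.
Digit sum 11, not divisible by 3.
Ends in 1: not divisible by 5.
7: 3611 = 7·515 + 6
11: 3611 = 11·328 + 3
13: 3611 = 13·277 + 10
17: 3611 = 17·212 + 7
19: 3611 = 19·190 + 1
23: 3611 = 23·157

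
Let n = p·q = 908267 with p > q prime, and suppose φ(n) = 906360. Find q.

911

φ(n) = (p−1)(q−1) = n − (p+q) + 1, so p + q = 908267 − 906360 + 1 = 1908.
p and q are the roots of t² − 1908t + 908267 = 0.
Discriminant: 1908² − 4·908267 = 3640464 − 3633068 = 7396; √7396 = 86.
q = (1908 − 86)/2 = 911, p = (1908 + 86)/2 = 997.
Check: 911 · 997 = 908267.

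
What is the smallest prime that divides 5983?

31

5983 is odd.
Digit sum 25, not divisible by 3.
Ends in 3: not divisible by 5.
7: 5983 = 7·854 + 5
11: 5983 = 11·543 + 10
13: 5983 = 13·460 + 3
17: 5983 = 17·351 + 16
19: 5983 = 19·314 + 17
23: 5983 = 23·260 + 3
29: 5983 = 29·206 + 9
31: 5983 = 31·193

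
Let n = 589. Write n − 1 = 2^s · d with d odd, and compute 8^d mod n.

436

589 − 1 = 588 = 2^2 · 147, so d = 147.
8^1 ≡ 8 (mod 589)
8^2 ≡ 8^2 = 64 ≡ 64 (mod 589)
8^4 ≡ 64^2 = 4096 ≡ 562 (mod 589)
8^8 ≡ 562^2 = 315844 ≡ 140 (mod 589)
8^16 ≡ 140^2 = 19600 ≡ 163 (mod 589)
8^32 ≡ 163^2 = 26569 ≡ 64 (mod 589)
8^64 ≡ 64^2 = 4096 ≡ 562 (mod 589)
8^128 ≡ 562^2 = 315844 ≡ 140 (mod 589)
147 = 128 + 16 + 2 + 1 in binary powers of 2.
So 8^147 ≡ 140 · 163 · 64 · 8 ≡ 436 (mod 589).
Squaring chain: 436 → 438; never reaches −1, so base 8 is a Miller–Rabin witness that 589 is composite.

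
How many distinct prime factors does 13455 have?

13455 = 3^2 · 1495
1495 = 5 · 299
299 = 13 · 23
13455 = 3^2 · 5 · 13 · 23, which has 4 distinct prime factors.

4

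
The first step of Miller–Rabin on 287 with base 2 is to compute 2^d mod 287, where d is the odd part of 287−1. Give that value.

172

287 − 1 = 286 = 2^1 · 143, so d = 143.
2^1 ≡ 2 (mod 287)
2^2 ≡ 2^2 = 4 ≡ 4 (mod 287)
2^4 ≡ 4^2 = 16 ≡ 16 (mod 287)
2^8 ≡ 16^2 = 256 ≡ 256 (mod 287)
2^16 ≡ 256^2 = 65536 ≡ 100 (mod 287)
2^32 ≡ 100^2 = 10000 ≡ 242 (mod 287)
2^64 ≡ 242^2 = 58564 ≡ 16 (mod 287)
2^128 ≡ 16^2 = 256 ≡ 256 (mod 287)
143 = 128 + 8 + 4 + 2 + 1 in binary powers of 2.
So 2^143 ≡ 256 · 256 · 16 · 4 · 2 ≡ 172 (mod 287).
Squaring chain: 172; never reaches −1, so base 2 is a Miller–Rabin witness that 287 is composite.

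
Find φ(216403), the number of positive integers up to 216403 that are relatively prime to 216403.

193800

Factor: 216403 = 11 · 103 · 191.
φ(216403) = (11−1) · (103−1) · (191−1) = 10 · 102 · 190 = 193800.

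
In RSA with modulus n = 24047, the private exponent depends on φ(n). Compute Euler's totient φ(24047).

Factor: 24047 = 139 · 173.
φ(24047) = (139−1) · (173−1) = 138 · 172 = 23736.

23736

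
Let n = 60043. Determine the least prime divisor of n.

97

60043 is odd.
Digit sum 13, not divisible by 3.
Ends in 3: not divisible by 5.
7: 60043 = 7·8577 + 4
11: 60043 = 11·5458 + 5
13: 60043 = 13·4618 + 9
17: 60043 = 17·3531 + 16
19: 60043 = 19·3160 + 3
23: 60043 = 23·2610 + 13
29: 60043 = 29·2070 + 13
31: 60043 = 31·1936 + 27
37: 60043 = 37·1622 + 29
41: 60043 = 41·1464 + 19
43: 60043 = 43·1396 + 15
47: 60043 = 47·1277 + 24
53: 60043 = 53·1132 + 47
59: 60043 = 59·1017 + 40
61: 60043 = 61·984 + 19
67: 60043 = 67·896 + 11
71: 60043 = 71·845 + 48
73: 60043 = 73·822 + 37
79: 60043 = 79·760 + 3
83: 60043 = 83·723 + 34
89: 60043 = 89·674 + 57
97: 60043 = 97·619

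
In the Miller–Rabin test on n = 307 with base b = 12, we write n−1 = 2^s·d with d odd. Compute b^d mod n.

306

307 − 1 = 306 = 2^1 · 153, so d = 153.
12^1 ≡ 12 (mod 307)
12^2 ≡ 12^2 = 144 ≡ 144 (mod 307)
12^4 ≡ 144^2 = 20736 ≡ 167 (mod 307)
12^8 ≡ 167^2 = 27889 ≡ 259 (mod 307)
12^16 ≡ 259^2 = 67081 ≡ 155 (mod 307)
12^32 ≡ 155^2 = 24025 ≡ 79 (mod 307)
12^64 ≡ 79^2 = 6241 ≡ 101 (mod 307)
12^128 ≡ 101^2 = 10201 ≡ 70 (mod 307)
153 = 128 + 16 + 8 + 1 in binary powers of 2.
So 12^153 ≡ 70 · 155 · 259 · 12 ≡ 306 (mod 307).
Since 12^d ≡ 306 (mod 307), base 12 does not prove 307 composite.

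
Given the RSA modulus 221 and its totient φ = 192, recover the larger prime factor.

φ(n) = (p−1)(q−1) = n − (p+q) + 1, so p + q = 221 − 192 + 1 = 30.
p and q are the roots of t² − 30t + 221 = 0.
Discriminant: 30² − 4·221 = 900 − 884 = 16; √16 = 4.
q = (30 − 4)/2 = 13, p = (30 + 4)/2 = 17.
Check: 13 · 17 = 221.

17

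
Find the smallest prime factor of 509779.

509779 is odd.
Digit sum 37, not divisible by 3.
Ends in 9: not divisible by 5.
7: 509779 = 7·72825 + 4
11: 509779 = 11·46343 + 6
13: 509779 = 13·39213 + 10
17: 509779 = 17·29987

17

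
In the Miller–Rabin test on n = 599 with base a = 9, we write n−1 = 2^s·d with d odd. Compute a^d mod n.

1

599 − 1 = 598 = 2^1 · 299, so d = 299.
9^1 ≡ 9 (mod 599)
9^2 ≡ 9^2 = 81 ≡ 81 (mod 599)
9^4 ≡ 81^2 = 6561 ≡ 571 (mod 599)
9^8 ≡ 571^2 = 326041 ≡ 185 (mod 599)
9^16 ≡ 185^2 = 34225 ≡ 82 (mod 599)
9^32 ≡ 82^2 = 6724 ≡ 135 (mod 599)
9^64 ≡ 135^2 = 18225 ≡ 255 (mod 599)
9^128 ≡ 255^2 = 65025 ≡ 333 (mod 599)
9^256 ≡ 333^2 = 110889 ≡ 74 (mod 599)
299 = 256 + 32 + 8 + 2 + 1 in binary powers of 2.
So 9^299 ≡ 74 · 135 · 185 · 81 · 9 ≡ 1 (mod 599).
Since 9^d ≡ 1 (mod 599), base 9 does not prove 599 composite.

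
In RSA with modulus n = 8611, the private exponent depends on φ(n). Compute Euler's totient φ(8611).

Factor: 8611 = 79 · 109.
φ(8611) = (79−1) · (109−1) = 78 · 108 = 8424.

8424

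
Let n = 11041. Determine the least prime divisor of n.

11041 is odd.
Digit sum 7, not divisible by 3.
Ends in 1: not divisible by 5.
7: 11041 = 7·1577 + 2
11: 11041 = 11·1003 + 8
13: 11041 = 13·849 + 4
17: 11041 = 17·649 + 8
19: 11041 = 19·581 + 2
23: 11041 = 23·480 + 1
29: 11041 = 29·380 + 21
31: 11041 = 31·356 + 5
37: 11041 = 37·298 + 15
41: 11041 = 41·269 + 12
43: 11041 = 43·256 + 33
47: 11041 = 47·234 + 43
53: 11041 = 53·208 + 17
59: 11041 = 59·187 + 8
61: 11041 = 61·181

61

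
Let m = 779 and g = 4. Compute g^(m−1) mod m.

4^1 ≡ 4 (mod 779)
4^2 ≡ 4^2 = 16 ≡ 16 (mod 779)
4^4 ≡ 16^2 = 256 ≡ 256 (mod 779)
4^8 ≡ 256^2 = 65536 ≡ 100 (mod 779)
4^16 ≡ 100^2 = 10000 ≡ 652 (mod 779)
4^32 ≡ 652^2 = 425104 ≡ 549 (mod 779)
4^64 ≡ 549^2 = 301401 ≡ 707 (mod 779)
4^128 ≡ 707^2 = 499849 ≡ 510 (mod 779)
4^256 ≡ 510^2 = 260100 ≡ 693 (mod 779)
4^512 ≡ 693^2 = 480249 ≡ 385 (mod 779)
778 = 512 + 256 + 8 + 2 in binary powers of 2.
So 4^778 ≡ 385 · 693 · 100 · 16 ≡ 674 (mod 779).
Since 674 ≠ 1, base 4 is a Fermat witness: 779 is composite.

674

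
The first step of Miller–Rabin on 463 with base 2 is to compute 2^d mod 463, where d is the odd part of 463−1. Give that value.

463 − 1 = 462 = 2^1 · 231, so d = 231.
2^1 ≡ 2 (mod 463)
2^2 ≡ 2^2 = 4 ≡ 4 (mod 463)
2^4 ≡ 4^2 = 16 ≡ 16 (mod 463)
2^8 ≡ 16^2 = 256 ≡ 256 (mod 463)
2^16 ≡ 256^2 = 65536 ≡ 253 (mod 463)
2^32 ≡ 253^2 = 64009 ≡ 115 (mod 463)
2^64 ≡ 115^2 = 13225 ≡ 261 (mod 463)
2^128 ≡ 261^2 = 68121 ≡ 60 (mod 463)
231 = 128 + 64 + 32 + 4 + 2 + 1 in binary powers of 2.
So 2^231 ≡ 60 · 261 · 115 · 16 · 4 · 2 ≡ 1 (mod 463).
Since 2^d ≡ 1 (mod 463), base 2 does not prove 463 composite.

1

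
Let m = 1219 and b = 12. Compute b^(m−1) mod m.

12^1 ≡ 12 (mod 1219)
12^2 ≡ 12^2 = 144 ≡ 144 (mod 1219)
12^4 ≡ 144^2 = 20736 ≡ 13 (mod 1219)
12^8 ≡ 13^2 = 169 ≡ 169 (mod 1219)
12^16 ≡ 169^2 = 28561 ≡ 524 (mod 1219)
12^32 ≡ 524^2 = 274576 ≡ 301 (mod 1219)
12^64 ≡ 301^2 = 90601 ≡ 395 (mod 1219)
12^128 ≡ 395^2 = 156025 ≡ 1212 (mod 1219)
12^256 ≡ 1212^2 = 1468944 ≡ 49 (mod 1219)
12^512 ≡ 49^2 = 2401 ≡ 1182 (mod 1219)
12^1024 ≡ 1182^2 = 1397124 ≡ 150 (mod 1219)
1218 = 1024 + 128 + 64 + 2 in binary powers of 2.
So 12^1218 ≡ 150 · 1212 · 395 · 144 ≡ 905 (mod 1219).
Since 905 ≠ 1, base 12 is a Fermat witness: 1219 is composite.

905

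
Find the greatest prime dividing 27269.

67

27269 = 11 · 2479
2479 = 37 · 67
67 is prime.
So 27269 = 11 · 37 · 67; the largest prime factor is 67.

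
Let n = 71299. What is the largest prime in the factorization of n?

71299 = 37 · 1927
1927 = 41 · 47
47 is prime.
So 71299 = 37 · 41 · 47; the largest prime factor is 47.

47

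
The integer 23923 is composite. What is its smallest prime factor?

23923 is odd.
Digit sum 19, not divisible by 3.
Ends in 3: not divisible by 5.
7: 23923 = 7·3417 + 4
11: 23923 = 11·2174 + 9
13: 23923 = 13·1840 + 3
17: 23923 = 17·1407 + 4
19: 23923 = 19·1259 + 2
23: 23923 = 23·1040 + 3
29: 23923 = 29·824 + 27
31: 23923 = 31·771 + 22
37: 23923 = 37·646 + 21
41: 23923 = 41·583 + 20
43: 23923 = 43·556 + 15
47: 23923 = 47·509

47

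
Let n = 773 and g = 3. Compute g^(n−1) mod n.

1

3^1 ≡ 3 (mod 773)
3^2 ≡ 3^2 = 9 ≡ 9 (mod 773)
3^4 ≡ 9^2 = 81 ≡ 81 (mod 773)
3^8 ≡ 81^2 = 6561 ≡ 377 (mod 773)
3^16 ≡ 377^2 = 142129 ≡ 670 (mod 773)
3^32 ≡ 670^2 = 448900 ≡ 560 (mod 773)
3^64 ≡ 560^2 = 313600 ≡ 535 (mod 773)
3^128 ≡ 535^2 = 286225 ≡ 215 (mod 773)
3^256 ≡ 215^2 = 46225 ≡ 618 (mod 773)
3^512 ≡ 618^2 = 381924 ≡ 62 (mod 773)
772 = 512 + 256 + 4 in binary powers of 2.
So 3^772 ≡ 62 · 618 · 81 ≡ 1 (mod 773).
Since the result is 1, base 3 gives no evidence that 773 is composite.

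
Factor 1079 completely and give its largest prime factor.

1079 = 13 · 83
83 is prime.
So 1079 = 13 · 83; the largest prime factor is 83.

83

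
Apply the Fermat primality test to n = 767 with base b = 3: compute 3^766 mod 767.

3^1 ≡ 3 (mod 767)
3^2 ≡ 3^2 = 9 ≡ 9 (mod 767)
3^4 ≡ 9^2 = 81 ≡ 81 (mod 767)
3^8 ≡ 81^2 = 6561 ≡ 425 (mod 767)
3^16 ≡ 425^2 = 180625 ≡ 380 (mod 767)
3^32 ≡ 380^2 = 144400 ≡ 204 (mod 767)
3^64 ≡ 204^2 = 41616 ≡ 198 (mod 767)
3^128 ≡ 198^2 = 39204 ≡ 87 (mod 767)
3^256 ≡ 87^2 = 7569 ≡ 666 (mod 767)
3^512 ≡ 666^2 = 443556 ≡ 230 (mod 767)
766 = 512 + 128 + 64 + 32 + 16 + 8 + 4 + 2 in binary powers of 2.
So 3^766 ≡ 230 · 87 · 198 · 204 · 380 · 425 · 81 · 9 ≡ 146 (mod 767).
Since 146 ≠ 1, base 3 is a Fermat witness: 767 is composite.

146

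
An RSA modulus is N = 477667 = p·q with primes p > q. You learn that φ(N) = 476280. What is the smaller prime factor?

φ(n) = (p−1)(q−1) = n − (p+q) + 1, so p + q = 477667 − 476280 + 1 = 1388.
p and q are the roots of t² − 1388t + 477667 = 0.
Discriminant: 1388² − 4·477667 = 1926544 − 1910668 = 15876; √15876 = 126.
q = (1388 − 126)/2 = 631, p = (1388 + 126)/2 = 757.
Check: 631 · 757 = 477667.

631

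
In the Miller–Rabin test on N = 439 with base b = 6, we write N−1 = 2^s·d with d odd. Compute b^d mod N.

439 − 1 = 438 = 2^1 · 219, so d = 219.
6^1 ≡ 6 (mod 439)
6^2 ≡ 6^2 = 36 ≡ 36 (mod 439)
6^4 ≡ 36^2 = 1296 ≡ 418 (mod 439)
6^8 ≡ 418^2 = 174724 ≡ 2 (mod 439)
6^16 ≡ 2^2 = 4 ≡ 4 (mod 439)
6^32 ≡ 4^2 = 16 ≡ 16 (mod 439)
6^64 ≡ 16^2 = 256 ≡ 256 (mod 439)
6^128 ≡ 256^2 = 65536 ≡ 125 (mod 439)
219 = 128 + 64 + 16 + 8 + 2 + 1 in binary powers of 2.
So 6^219 ≡ 125 · 256 · 4 · 2 · 36 · 6 ≡ 438 (mod 439).
Since 6^d ≡ 438 (mod 439), base 6 does not prove 439 composite.

438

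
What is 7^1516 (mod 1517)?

7^1 ≡ 7 (mod 1517)
7^2 ≡ 7^2 = 49 ≡ 49 (mod 1517)
7^4 ≡ 49^2 = 2401 ≡ 884 (mod 1517)
7^8 ≡ 884^2 = 781456 ≡ 201 (mod 1517)
7^16 ≡ 201^2 = 40401 ≡ 959 (mod 1517)
7^32 ≡ 959^2 = 919681 ≡ 379 (mod 1517)
7^64 ≡ 379^2 = 143641 ≡ 1043 (mod 1517)
7^128 ≡ 1043^2 = 1087849 ≡ 160 (mod 1517)
7^256 ≡ 160^2 = 25600 ≡ 1328 (mod 1517)
7^512 ≡ 1328^2 = 1763584 ≡ 830 (mod 1517)
7^1024 ≡ 830^2 = 688900 ≡ 182 (mod 1517)
1516 = 1024 + 256 + 128 + 64 + 32 + 8 + 4 in binary powers of 2.
So 7^1516 ≡ 182 · 1328 · 160 · 1043 · 379 · 201 · 884 ≡ 107 (mod 1517).
Since 107 ≠ 1, base 7 is a Fermat witness: 1517 is composite.

107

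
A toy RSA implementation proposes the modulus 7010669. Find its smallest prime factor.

61

7010669 is odd.
Digit sum 29, not divisible by 3.
Ends in 9: not divisible by 5.
7: 7010669 = 7·1001524 + 1
11: 7010669 = 11·637333 + 6
13: 7010669 = 13·539282 + 3
17: 7010669 = 17·412392 + 5
19: 7010669 = 19·368982 + 11
23: 7010669 = 23·304811 + 16
29: 7010669 = 29·241747 + 6
31: 7010669 = 31·226150 + 19
37: 7010669 = 37·189477 + 20
41: 7010669 = 41·170991 + 38
43: 7010669 = 43·163038 + 35
47: 7010669 = 47·149163 + 8
53: 7010669 = 53·132276 + 41
59: 7010669 = 59·118824 + 53
61: 7010669 = 61·114929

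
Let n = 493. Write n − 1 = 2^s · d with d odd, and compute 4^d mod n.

353

493 − 1 = 492 = 2^2 · 123, so d = 123.
4^1 ≡ 4 (mod 493)
4^2 ≡ 4^2 = 16 ≡ 16 (mod 493)
4^4 ≡ 16^2 = 256 ≡ 256 (mod 493)
4^8 ≡ 256^2 = 65536 ≡ 460 (mod 493)
4^16 ≡ 460^2 = 211600 ≡ 103 (mod 493)
4^32 ≡ 103^2 = 10609 ≡ 256 (mod 493)
4^64 ≡ 256^2 = 65536 ≡ 460 (mod 493)
123 = 64 + 32 + 16 + 8 + 2 + 1 in binary powers of 2.
So 4^123 ≡ 460 · 256 · 103 · 460 · 16 · 4 ≡ 353 (mod 493).
Squaring chain: 353 → 373; never reaches −1, so base 4 is a Miller–Rabin witness that 493 is composite.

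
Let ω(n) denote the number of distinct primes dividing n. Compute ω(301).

301 = 7 · 43
301 = 7 · 43, which has 2 distinct prime factors.

2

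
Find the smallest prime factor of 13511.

13511 is odd.
Digit sum 11, not divisible by 3.
Ends in 1: not divisible by 5.
7: 13511 = 7·1930 + 1
11: 13511 = 11·1228 + 3
13: 13511 = 13·1039 + 4
17: 13511 = 17·794 + 13
19: 13511 = 19·711 + 2
23: 13511 = 23·587 + 10
29: 13511 = 29·465 + 26
31: 13511 = 31·435 + 26
37: 13511 = 37·365 + 6
41: 13511 = 41·329 + 22
43: 13511 = 43·314 + 9
47: 13511 = 47·287 + 22
53: 13511 = 53·254 + 49
59: 13511 = 59·229

59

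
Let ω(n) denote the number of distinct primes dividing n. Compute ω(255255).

6

255255 = 3 · 85085
85085 = 5 · 17017
17017 = 7 · 2431
2431 = 11 · 221
221 = 13 · 17
255255 = 3 · 5 · 7 · 11 · 13 · 17, which has 6 distinct prime factors.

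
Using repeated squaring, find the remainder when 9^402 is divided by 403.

157

9^1 ≡ 9 (mod 403)
9^2 ≡ 9^2 = 81 ≡ 81 (mod 403)
9^4 ≡ 81^2 = 6561 ≡ 113 (mod 403)
9^8 ≡ 113^2 = 12769 ≡ 276 (mod 403)
9^16 ≡ 276^2 = 76176 ≡ 9 (mod 403)
9^32 ≡ 9^2 = 81 ≡ 81 (mod 403)
9^64 ≡ 81^2 = 6561 ≡ 113 (mod 403)
9^128 ≡ 113^2 = 12769 ≡ 276 (mod 403)
9^256 ≡ 276^2 = 76176 ≡ 9 (mod 403)
402 = 256 + 128 + 16 + 2 in binary powers of 2.
So 9^402 ≡ 9 · 276 · 9 · 81 ≡ 157 (mod 403).
Since 157 ≠ 1, base 9 is a Fermat witness: 403 is composite.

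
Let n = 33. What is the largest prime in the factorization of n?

11

33 = 3 · 11
11 is prime.
So 33 = 3 · 11; the largest prime factor is 11.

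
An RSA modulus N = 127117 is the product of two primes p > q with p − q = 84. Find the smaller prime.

317

Since p = q + 84, we have 127117 = q(q + 84), so q² + 84q − 127117 = 0.
Discriminant: 84² + 4·127117 = 7056 + 508468 = 515524; √515524 = 718.
q = (−84 + 718)/2 = 317, and p = q + 84 = 401.
Check: 317 · 401 = 127117.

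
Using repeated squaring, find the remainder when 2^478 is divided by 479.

1

2^1 ≡ 2 (mod 479)
2^2 ≡ 2^2 = 4 ≡ 4 (mod 479)
2^4 ≡ 4^2 = 16 ≡ 16 (mod 479)
2^8 ≡ 16^2 = 256 ≡ 256 (mod 479)
2^16 ≡ 256^2 = 65536 ≡ 392 (mod 479)
2^32 ≡ 392^2 = 153664 ≡ 384 (mod 479)
2^64 ≡ 384^2 = 147456 ≡ 403 (mod 479)
2^128 ≡ 403^2 = 162409 ≡ 28 (mod 479)
2^256 ≡ 28^2 = 784 ≡ 305 (mod 479)
478 = 256 + 128 + 64 + 16 + 8 + 4 + 2 in binary powers of 2.
So 2^478 ≡ 305 · 28 · 403 · 392 · 256 · 16 · 4 ≡ 1 (mod 479).
Since the result is 1, base 2 gives no evidence that 479 is composite.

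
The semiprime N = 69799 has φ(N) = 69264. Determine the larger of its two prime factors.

φ(n) = (p−1)(q−1) = n − (p+q) + 1, so p + q = 69799 − 69264 + 1 = 536.
p and q are the roots of t² − 536t + 69799 = 0.
Discriminant: 536² − 4·69799 = 287296 − 279196 = 8100; √8100 = 90.
q = (536 − 90)/2 = 223, p = (536 + 90)/2 = 313.
Check: 223 · 313 = 69799.

313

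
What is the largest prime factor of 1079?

83

1079 = 13 · 83
83 is prime.
So 1079 = 13 · 83; the largest prime factor is 83.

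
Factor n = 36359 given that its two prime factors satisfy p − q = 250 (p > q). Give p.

Since p = q + 250, we have 36359 = q(q + 250), so q² + 250q − 36359 = 0.
Discriminant: 250² + 4·36359 = 62500 + 145436 = 207936; √207936 = 456.
q = (−250 + 456)/2 = 103, and p = q + 250 = 353.
Check: 103 · 353 = 36359.

353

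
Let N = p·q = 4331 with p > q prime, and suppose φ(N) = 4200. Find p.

φ(n) = (p−1)(q−1) = n − (p+q) + 1, so p + q = 4331 − 4200 + 1 = 132.
p and q are the roots of t² − 132t + 4331 = 0.
Discriminant: 132² − 4·4331 = 17424 − 17324 = 100; √100 = 10.
q = (132 − 10)/2 = 61, p = (132 + 10)/2 = 71.
Check: 61 · 71 = 4331.

71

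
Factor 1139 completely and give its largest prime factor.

67

1139 = 17 · 67
67 is prime.
So 1139 = 17 · 67; the largest prime factor is 67.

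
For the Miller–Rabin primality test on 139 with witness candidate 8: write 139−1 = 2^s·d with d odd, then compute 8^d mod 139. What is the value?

139 − 1 = 138 = 2^1 · 69, so d = 69.
8^1 ≡ 8 (mod 139)
8^2 ≡ 8^2 = 64 ≡ 64 (mod 139)
8^4 ≡ 64^2 = 4096 ≡ 65 (mod 139)
8^8 ≡ 65^2 = 4225 ≡ 55 (mod 139)
8^16 ≡ 55^2 = 3025 ≡ 106 (mod 139)
8^32 ≡ 106^2 = 11236 ≡ 116 (mod 139)
8^64 ≡ 116^2 = 13456 ≡ 112 (mod 139)
69 = 64 + 4 + 1 in binary powers of 2.
So 8^69 ≡ 112 · 65 · 8 ≡ 138 (mod 139).
Since 8^d ≡ 138 (mod 139), base 8 does not prove 139 composite.

138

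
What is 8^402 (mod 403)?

64

8^1 ≡ 8 (mod 403)
8^2 ≡ 8^2 = 64 ≡ 64 (mod 403)
8^4 ≡ 64^2 = 4096 ≡ 66 (mod 403)
8^8 ≡ 66^2 = 4356 ≡ 326 (mod 403)
8^16 ≡ 326^2 = 106276 ≡ 287 (mod 403)
8^32 ≡ 287^2 = 82369 ≡ 157 (mod 403)
8^64 ≡ 157^2 = 24649 ≡ 66 (mod 403)
8^128 ≡ 66^2 = 4356 ≡ 326 (mod 403)
8^256 ≡ 326^2 = 106276 ≡ 287 (mod 403)
402 = 256 + 128 + 16 + 2 in binary powers of 2.
So 8^402 ≡ 287 · 326 · 287 · 64 ≡ 64 (mod 403).
Since 64 ≠ 1, base 8 is a Fermat witness: 403 is composite.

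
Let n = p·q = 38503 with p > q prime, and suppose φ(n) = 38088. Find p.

φ(n) = (p−1)(q−1) = n − (p+q) + 1, so p + q = 38503 − 38088 + 1 = 416.
p and q are the roots of t² − 416t + 38503 = 0.
Discriminant: 416² − 4·38503 = 173056 − 154012 = 19044; √19044 = 138.
q = (416 − 138)/2 = 139, p = (416 + 138)/2 = 277.
Check: 139 · 277 = 38503.

277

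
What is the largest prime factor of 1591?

43

1591 = 37 · 43
43 is prime.
So 1591 = 37 · 43; the largest prime factor is 43.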